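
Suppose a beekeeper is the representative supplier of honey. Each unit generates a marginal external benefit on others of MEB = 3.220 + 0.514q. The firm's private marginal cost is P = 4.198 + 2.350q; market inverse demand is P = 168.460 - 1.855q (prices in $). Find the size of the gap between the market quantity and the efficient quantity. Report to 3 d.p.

Market equilibrium (private): 4.198 + 2.350q = 168.460 - 1.855q → q_m = 39.0635.
Social marginal cost = private MC − MEB = 0.978 + 1.836q.
Set SMC = demand: 0.978 + 1.836q = 168.460 - 1.855q → q* = 45.3758.
Gap = |39.0635 − 45.3758| = 6.3123.

6.312 units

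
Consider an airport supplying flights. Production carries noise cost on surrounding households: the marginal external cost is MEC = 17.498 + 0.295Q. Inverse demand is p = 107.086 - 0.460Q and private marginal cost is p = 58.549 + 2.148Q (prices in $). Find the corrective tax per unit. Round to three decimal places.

tax = $20.652 per unit

Social marginal cost = private MC + MEC = 76.047 + 2.443Q.
Set SMC = demand: 76.047 + 2.443Q = 107.086 - 0.460Q → Q* = 10.6920.
The Pigouvian tax equals MEC at Q*: 17.498 + 0.295×10.6920 = 20.6521.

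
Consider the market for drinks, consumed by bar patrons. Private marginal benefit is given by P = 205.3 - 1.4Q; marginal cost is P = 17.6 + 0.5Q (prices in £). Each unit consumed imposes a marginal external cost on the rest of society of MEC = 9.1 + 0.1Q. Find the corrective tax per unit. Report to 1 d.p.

tax = £18.0 per unit

Social marginal benefit = demand − MEC = 196.2 - 1.5Q.
Set SMB = MC: 196.2 - 1.5Q = 17.6 + 0.5Q → Q* = 89.3000.
The Pigouvian tax equals MEC at Q*: 9.1 + 0.1×89.3000 = 18.0300.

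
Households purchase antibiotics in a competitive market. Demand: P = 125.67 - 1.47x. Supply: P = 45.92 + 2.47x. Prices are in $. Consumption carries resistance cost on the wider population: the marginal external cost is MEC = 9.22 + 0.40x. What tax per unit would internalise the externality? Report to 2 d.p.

tax = $15.72 per unit

Social marginal benefit = demand − MEC = 116.45 - 1.87x.
Set SMB = MC: 116.45 - 1.87x = 45.92 + 2.47x → x* = 16.2512.
The Pigouvian tax equals MEC at x*: 9.22 + 0.40×16.2512 = 15.7205.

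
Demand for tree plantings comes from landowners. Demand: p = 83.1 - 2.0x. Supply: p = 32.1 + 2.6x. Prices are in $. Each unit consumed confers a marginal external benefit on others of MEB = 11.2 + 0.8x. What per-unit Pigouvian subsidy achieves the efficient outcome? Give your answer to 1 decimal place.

subsidy = $24.3 per unit

Social marginal benefit = demand + MEB = 94.3 - 1.2x.
Set SMB = MC: 94.3 - 1.2x = 32.1 + 2.6x → x* = 16.3684.
The Pigouvian subsidy equals MEB at x*: 11.2 + 0.8×16.3684 = 24.2947.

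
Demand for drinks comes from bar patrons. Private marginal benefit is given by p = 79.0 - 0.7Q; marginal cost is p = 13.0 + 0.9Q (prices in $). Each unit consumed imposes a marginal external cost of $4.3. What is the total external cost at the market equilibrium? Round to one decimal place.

Market equilibrium (private): 13.0 + 0.9Q = 79.0 - 0.7Q → Q_m = 41.2500.
Total external cost = MEC × Q_m = 4.3 × 41.2500 = 177.3750.

$177.4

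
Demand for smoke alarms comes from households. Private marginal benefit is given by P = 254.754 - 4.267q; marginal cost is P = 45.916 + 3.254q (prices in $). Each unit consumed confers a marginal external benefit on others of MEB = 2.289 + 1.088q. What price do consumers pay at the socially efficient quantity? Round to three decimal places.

P = $114.714

Social marginal benefit = demand + MEB = 257.043 - 3.179q.
Set SMB = MC: 257.043 - 3.179q = 45.916 + 3.254q → q* = 32.8194.
Consumer price on the demand curve at q*: 254.754 − 4.267×32.8194 = 114.7136.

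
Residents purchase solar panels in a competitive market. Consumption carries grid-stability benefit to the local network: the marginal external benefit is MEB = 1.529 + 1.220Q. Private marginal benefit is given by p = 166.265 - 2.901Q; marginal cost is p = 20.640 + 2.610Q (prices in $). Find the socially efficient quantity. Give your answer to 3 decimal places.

Q* = 34.294

Social marginal benefit = demand + MEB = 167.794 - 1.681Q.
Set SMB = MC: 167.794 - 1.681Q = 20.640 + 2.610Q → Q* = 34.2936.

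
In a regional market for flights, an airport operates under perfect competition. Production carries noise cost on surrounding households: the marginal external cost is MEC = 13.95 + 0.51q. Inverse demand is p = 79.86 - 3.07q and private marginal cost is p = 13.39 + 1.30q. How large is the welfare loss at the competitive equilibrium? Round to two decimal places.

DWL = 48.28

Market equilibrium (private): 13.39 + 1.30q = 79.86 - 3.07q → q_m = 15.2105.
Social marginal cost = private MC + MEC = 27.34 + 1.81q.
Set SMC = demand: 27.34 + 1.81q = 79.86 - 3.07q → q* = 10.7623.
Between q* and q_m the wedge SMC − demand runs linearly from 0 to MEC(q_m), so the loss is a triangle.
DWL = ½ × 4.4482 × 21.7074 = 48.2794.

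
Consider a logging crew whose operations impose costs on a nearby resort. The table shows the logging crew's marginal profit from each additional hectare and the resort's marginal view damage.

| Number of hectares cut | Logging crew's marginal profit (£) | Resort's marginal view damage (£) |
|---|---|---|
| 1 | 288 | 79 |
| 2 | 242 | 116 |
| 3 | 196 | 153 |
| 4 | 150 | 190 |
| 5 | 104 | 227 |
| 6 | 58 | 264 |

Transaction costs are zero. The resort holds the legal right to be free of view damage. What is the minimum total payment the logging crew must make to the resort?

Efficient level: marginal profit ≥ marginal view damage through level 3, so k* = 3.
With the resort holding the right, the logging crew must at least compensate total damage at k*: 79 + 116 + 153 = 348.

£348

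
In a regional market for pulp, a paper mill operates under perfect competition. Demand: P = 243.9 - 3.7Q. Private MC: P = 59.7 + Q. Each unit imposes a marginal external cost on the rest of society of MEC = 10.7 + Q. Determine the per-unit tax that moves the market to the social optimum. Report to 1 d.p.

tax = 41.1 per unit

Social marginal cost = private MC + MEC = 70.4 + 2.0Q.
Set SMC = demand: 70.4 + 2.0Q = 243.9 - 3.7Q → Q* = 30.4386.
The Pigouvian tax equals MEC at Q*: 10.7 + 1.0×30.4386 = 41.1386.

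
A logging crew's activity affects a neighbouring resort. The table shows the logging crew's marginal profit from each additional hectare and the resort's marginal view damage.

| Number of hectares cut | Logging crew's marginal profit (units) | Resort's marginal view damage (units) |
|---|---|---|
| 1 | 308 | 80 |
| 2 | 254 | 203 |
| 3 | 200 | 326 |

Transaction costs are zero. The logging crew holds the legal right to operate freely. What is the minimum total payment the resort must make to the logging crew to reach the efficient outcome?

Left alone the logging crew would choose level 3 (marginal profit stays positive).
Efficient level: k* = 2 (marginal profit ≥ marginal view damage through 2).
The resort must at least cover the logging crew's forgone profit from cutting 3→2: 200 = 200.

200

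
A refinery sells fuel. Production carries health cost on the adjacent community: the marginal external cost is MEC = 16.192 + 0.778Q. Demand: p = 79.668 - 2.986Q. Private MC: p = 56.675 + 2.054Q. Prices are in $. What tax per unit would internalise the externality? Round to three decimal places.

Social marginal cost = private MC + MEC = 72.867 + 2.832Q.
Set SMC = demand: 72.867 + 2.832Q = 79.668 - 2.986Q → Q* = 1.1690.
The Pigouvian tax equals MEC at Q*: 16.192 + 0.778×1.1690 = 17.1015.

tax = $17.101 per unit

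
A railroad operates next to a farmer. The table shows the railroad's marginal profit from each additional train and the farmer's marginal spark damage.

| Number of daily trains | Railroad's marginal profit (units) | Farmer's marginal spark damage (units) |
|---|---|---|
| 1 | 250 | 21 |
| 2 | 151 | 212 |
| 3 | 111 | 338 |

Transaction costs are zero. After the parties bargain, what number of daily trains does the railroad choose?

Bargaining reaches the level where marginal profit last exceeds marginal spark damage.
That holds through level 1 (250 ≥ 21) but not at 2 (151 < 212).

1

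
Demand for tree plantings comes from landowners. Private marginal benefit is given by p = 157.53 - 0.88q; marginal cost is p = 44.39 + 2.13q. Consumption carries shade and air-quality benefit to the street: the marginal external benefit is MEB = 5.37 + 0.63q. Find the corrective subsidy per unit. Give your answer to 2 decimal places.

Social marginal benefit = demand + MEB = 162.90 - 0.25q.
Set SMB = MC: 162.90 - 0.25q = 44.39 + 2.13q → q* = 49.7941.
The Pigouvian subsidy equals MEB at q*: 5.37 + 0.63×49.7941 = 36.7403.

subsidy = 36.74 per unit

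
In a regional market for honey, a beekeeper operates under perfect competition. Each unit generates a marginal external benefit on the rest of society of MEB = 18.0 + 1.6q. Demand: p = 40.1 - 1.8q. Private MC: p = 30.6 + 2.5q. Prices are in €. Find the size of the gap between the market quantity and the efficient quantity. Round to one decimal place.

8.0 units

Market equilibrium (private): 30.6 + 2.5q = 40.1 - 1.8q → q_m = 2.2093.
Social marginal cost = private MC − MEB = 12.6 + 0.9q.
Set SMC = demand: 12.6 + 0.9q = 40.1 - 1.8q → q* = 10.1852.
Gap = |2.2093 − 10.1852| = 7.9759.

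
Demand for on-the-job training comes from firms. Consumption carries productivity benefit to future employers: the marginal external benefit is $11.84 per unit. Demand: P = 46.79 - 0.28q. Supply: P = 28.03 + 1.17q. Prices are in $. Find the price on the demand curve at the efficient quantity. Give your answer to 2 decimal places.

Social marginal benefit = demand + MEB = 58.63 - 0.28q.
Set SMB = MC: 58.63 - 0.28q = 28.03 + 1.17q → q* = 21.1034.
Consumer price on the demand curve at q*: 46.79 − 0.28×21.1034 = 40.8810.

P = $40.88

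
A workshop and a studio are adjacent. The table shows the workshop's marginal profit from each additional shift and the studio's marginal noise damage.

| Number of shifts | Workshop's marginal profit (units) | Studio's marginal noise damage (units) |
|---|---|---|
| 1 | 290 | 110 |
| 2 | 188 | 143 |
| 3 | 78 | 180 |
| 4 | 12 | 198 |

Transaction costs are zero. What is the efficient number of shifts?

2

Bargaining reaches the level where marginal profit last exceeds marginal noise damage.
That holds through level 2 (188 ≥ 143) but not at 3 (78 < 180).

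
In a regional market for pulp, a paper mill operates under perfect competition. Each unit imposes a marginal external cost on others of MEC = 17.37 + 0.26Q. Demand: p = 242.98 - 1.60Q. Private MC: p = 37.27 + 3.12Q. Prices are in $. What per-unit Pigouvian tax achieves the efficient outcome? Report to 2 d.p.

tax = $27.20 per unit

Social marginal cost = private MC + MEC = 54.64 + 3.38Q.
Set SMC = demand: 54.64 + 3.38Q = 242.98 - 1.60Q → Q* = 37.8193.
The Pigouvian tax equals MEC at Q*: 17.37 + 0.26×37.8193 = 27.2030.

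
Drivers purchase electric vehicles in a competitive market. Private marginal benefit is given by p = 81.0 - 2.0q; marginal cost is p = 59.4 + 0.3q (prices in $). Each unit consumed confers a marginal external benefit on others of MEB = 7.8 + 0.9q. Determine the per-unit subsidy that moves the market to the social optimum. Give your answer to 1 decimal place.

subsidy = $26.7 per unit

Social marginal benefit = demand + MEB = 88.8 - 1.1q.
Set SMB = MC: 88.8 - 1.1q = 59.4 + 0.3q → q* = 21.0000.
The Pigouvian subsidy equals MEB at q*: 7.8 + 0.9×21.0000 = 26.7000.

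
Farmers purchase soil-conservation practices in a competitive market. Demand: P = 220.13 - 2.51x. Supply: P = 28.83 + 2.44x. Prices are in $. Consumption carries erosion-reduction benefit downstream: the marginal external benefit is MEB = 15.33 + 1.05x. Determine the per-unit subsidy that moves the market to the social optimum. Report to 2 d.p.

subsidy = $70.96 per unit

Social marginal benefit = demand + MEB = 235.46 - 1.46x.
Set SMB = MC: 235.46 - 1.46x = 28.83 + 2.44x → x* = 52.9821.
The Pigouvian subsidy equals MEB at x*: 15.33 + 1.05×52.9821 = 70.9612.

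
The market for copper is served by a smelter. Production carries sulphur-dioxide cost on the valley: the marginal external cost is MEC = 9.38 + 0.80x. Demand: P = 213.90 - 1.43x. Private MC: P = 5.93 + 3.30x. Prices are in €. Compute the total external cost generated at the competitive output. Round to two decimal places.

Market equilibrium (private): 5.93 + 3.30x = 213.90 - 1.43x → x_m = 43.9683.
Total external cost = ∫₀^{x_m} (9.38 + 0.80x) dx = 9.38×43.9683 + ½×0.80×43.9683² = 1185.7072.

€1185.71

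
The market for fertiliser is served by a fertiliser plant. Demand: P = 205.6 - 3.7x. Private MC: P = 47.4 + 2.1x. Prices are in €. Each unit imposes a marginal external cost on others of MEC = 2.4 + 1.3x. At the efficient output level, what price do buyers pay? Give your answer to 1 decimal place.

Social marginal cost = private MC + MEC = 49.8 + 3.4x.
Set SMC = demand: 49.8 + 3.4x = 205.6 - 3.7x → x* = 21.9437.
Consumer price on the demand curve at x*: 205.6 − 3.7×21.9437 = 124.4083.

P = €124.4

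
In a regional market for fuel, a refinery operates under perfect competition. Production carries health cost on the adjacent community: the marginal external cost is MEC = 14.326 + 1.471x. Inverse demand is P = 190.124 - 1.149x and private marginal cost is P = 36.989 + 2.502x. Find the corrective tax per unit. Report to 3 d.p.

tax = 54.191 per unit

Social marginal cost = private MC + MEC = 51.315 + 3.973x.
Set SMC = demand: 51.315 + 3.973x = 190.124 - 1.149x → x* = 27.1005.
The Pigouvian tax equals MEC at x*: 14.326 + 1.471×27.1005 = 54.1908.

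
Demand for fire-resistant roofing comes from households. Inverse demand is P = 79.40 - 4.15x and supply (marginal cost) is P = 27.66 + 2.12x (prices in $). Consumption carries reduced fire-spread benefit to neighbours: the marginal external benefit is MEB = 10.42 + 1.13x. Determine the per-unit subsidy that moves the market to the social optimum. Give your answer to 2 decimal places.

subsidy = $24.09 per unit

Social marginal benefit = demand + MEB = 89.82 - 3.02x.
Set SMB = MC: 89.82 - 3.02x = 27.66 + 2.12x → x* = 12.0934.
The Pigouvian subsidy equals MEB at x*: 10.42 + 1.13×12.0934 = 24.0855.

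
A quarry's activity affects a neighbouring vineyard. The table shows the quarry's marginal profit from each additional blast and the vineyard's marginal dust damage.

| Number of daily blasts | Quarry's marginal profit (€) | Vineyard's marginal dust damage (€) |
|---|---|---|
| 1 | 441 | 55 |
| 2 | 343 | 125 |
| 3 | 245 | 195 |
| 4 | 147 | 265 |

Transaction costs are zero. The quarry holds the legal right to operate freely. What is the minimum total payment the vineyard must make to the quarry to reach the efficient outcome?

€147

Left alone the quarry would choose level 4 (marginal profit stays positive).
Efficient level: k* = 3 (marginal profit ≥ marginal dust damage through 3).
The vineyard must at least cover the quarry's forgone profit from cutting 4→3: 147 = 147.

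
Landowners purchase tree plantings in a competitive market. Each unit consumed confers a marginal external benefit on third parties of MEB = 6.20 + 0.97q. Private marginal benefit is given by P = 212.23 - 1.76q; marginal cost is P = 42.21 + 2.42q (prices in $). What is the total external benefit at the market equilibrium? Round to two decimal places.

Market equilibrium (private): 42.21 + 2.42q = 212.23 - 1.76q → q_m = 40.6746.
Total external benefit = ∫₀^{q_m} (6.20 + 0.97q) dq = 6.20×40.6746 + ½×0.97×40.6746² = 1054.5777.

$1054.58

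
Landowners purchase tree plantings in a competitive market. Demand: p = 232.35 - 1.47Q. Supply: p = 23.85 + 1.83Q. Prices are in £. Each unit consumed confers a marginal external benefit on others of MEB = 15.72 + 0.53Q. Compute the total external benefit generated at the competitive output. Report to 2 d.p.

£2051.08

Market equilibrium (private): 23.85 + 1.83Q = 232.35 - 1.47Q → Q_m = 63.1818.
Total external benefit = ∫₀^{Q_m} (15.72 + 0.53Q) dQ = 15.72×63.1818 + ½×0.53×63.1818² = 2051.0820.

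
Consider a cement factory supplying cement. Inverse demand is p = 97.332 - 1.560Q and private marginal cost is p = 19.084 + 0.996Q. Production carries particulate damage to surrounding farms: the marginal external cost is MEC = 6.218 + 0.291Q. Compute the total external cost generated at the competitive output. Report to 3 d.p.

Market equilibrium (private): 19.084 + 0.996Q = 97.332 - 1.560Q → Q_m = 30.6135.
Total external cost = ∫₀^{Q_m} (6.218 + 0.291Q) dQ = 6.218×30.6135 + ½×0.291×30.6135² = 326.7154.

326.715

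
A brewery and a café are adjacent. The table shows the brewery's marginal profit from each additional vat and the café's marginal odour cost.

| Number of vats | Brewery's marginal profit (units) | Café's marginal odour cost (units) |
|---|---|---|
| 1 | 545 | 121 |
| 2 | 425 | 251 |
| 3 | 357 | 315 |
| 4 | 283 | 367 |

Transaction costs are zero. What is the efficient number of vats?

3

Bargaining reaches the level where marginal profit last exceeds marginal odour cost.
That holds through level 3 (357 ≥ 315) but not at 4 (283 < 367).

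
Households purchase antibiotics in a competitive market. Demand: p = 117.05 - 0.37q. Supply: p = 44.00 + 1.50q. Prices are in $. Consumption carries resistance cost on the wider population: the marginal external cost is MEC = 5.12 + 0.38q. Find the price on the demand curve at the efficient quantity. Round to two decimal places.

Social marginal benefit = demand − MEC = 111.93 - 0.75q.
Set SMB = MC: 111.93 - 0.75q = 44.00 + 1.50q → q* = 30.1911.
Consumer price on the demand curve at q*: 117.05 − 0.37×30.1911 = 105.8793.

P = $105.88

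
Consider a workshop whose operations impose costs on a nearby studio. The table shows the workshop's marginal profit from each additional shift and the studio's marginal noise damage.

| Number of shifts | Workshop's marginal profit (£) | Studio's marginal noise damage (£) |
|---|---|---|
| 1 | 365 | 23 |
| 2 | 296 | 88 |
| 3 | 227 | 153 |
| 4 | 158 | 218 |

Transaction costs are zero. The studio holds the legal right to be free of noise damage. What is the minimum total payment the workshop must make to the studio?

£264

Efficient level: marginal profit ≥ marginal noise damage through level 3, so k* = 3.
With the studio holding the right, the workshop must at least compensate total damage at k*: 23 + 88 + 153 = 264.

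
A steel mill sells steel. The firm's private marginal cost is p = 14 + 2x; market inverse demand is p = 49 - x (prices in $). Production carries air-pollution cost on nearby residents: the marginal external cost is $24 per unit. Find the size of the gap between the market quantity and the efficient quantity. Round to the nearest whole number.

8 units

Market equilibrium (private): 14 + 2x = 49 - x → x_m = 11.6667.
Social marginal cost = private MC + MEC = 38 + 2x.
Set SMC = demand: 38 + 2x = 49 - x → x* = 3.6667.
Gap = |11.6667 − 3.6667| = 8.0000.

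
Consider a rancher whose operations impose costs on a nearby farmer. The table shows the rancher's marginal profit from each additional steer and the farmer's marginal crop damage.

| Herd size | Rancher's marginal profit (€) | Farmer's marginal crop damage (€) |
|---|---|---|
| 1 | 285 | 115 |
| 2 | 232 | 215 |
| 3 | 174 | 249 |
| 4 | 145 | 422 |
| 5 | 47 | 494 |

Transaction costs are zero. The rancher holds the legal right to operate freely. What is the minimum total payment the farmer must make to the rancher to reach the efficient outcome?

Left alone the rancher would choose level 5 (marginal profit stays positive).
Efficient level: k* = 2 (marginal profit ≥ marginal crop damage through 2).
The farmer must at least cover the rancher's forgone profit from cutting 5→2: 174 + 145 + 47 = 366.

€366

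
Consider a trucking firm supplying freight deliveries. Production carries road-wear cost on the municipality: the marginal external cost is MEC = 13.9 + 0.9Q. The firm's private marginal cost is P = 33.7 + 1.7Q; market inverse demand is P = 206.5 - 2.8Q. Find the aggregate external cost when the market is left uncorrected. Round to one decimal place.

1197.3

Market equilibrium (private): 33.7 + 1.7Q = 206.5 - 2.8Q → Q_m = 38.4000.
Total external cost = ∫₀^{Q_m} (13.9 + 0.9Q) dQ = 13.9×38.4000 + ½×0.9×38.4000² = 1197.3120.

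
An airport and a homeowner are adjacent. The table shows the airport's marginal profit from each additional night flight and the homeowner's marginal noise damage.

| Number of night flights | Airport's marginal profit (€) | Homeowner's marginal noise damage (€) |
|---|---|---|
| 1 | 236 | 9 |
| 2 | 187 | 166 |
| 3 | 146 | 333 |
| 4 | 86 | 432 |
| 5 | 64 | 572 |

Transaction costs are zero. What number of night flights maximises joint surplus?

Bargaining reaches the level where marginal profit last exceeds marginal noise damage.
That holds through level 2 (187 ≥ 166) but not at 3 (146 < 333).

2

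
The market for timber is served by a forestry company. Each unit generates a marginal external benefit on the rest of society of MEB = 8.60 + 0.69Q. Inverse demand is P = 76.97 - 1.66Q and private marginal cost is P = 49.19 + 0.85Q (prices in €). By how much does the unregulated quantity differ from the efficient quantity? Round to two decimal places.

8.92 units

Market equilibrium (private): 49.19 + 0.85Q = 76.97 - 1.66Q → Q_m = 11.0677.
Social marginal cost = private MC − MEB = 40.59 + 0.16Q.
Set SMC = demand: 40.59 + 0.16Q = 76.97 - 1.66Q → Q* = 19.9890.
Gap = |11.0677 − 19.9890| = 8.9213.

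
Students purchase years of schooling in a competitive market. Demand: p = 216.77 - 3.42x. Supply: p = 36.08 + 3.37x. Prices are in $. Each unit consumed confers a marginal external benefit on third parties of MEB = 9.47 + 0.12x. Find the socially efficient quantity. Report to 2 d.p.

Social marginal benefit = demand + MEB = 226.24 - 3.30x.
Set SMB = MC: 226.24 - 3.30x = 36.08 + 3.37x → x* = 28.5097.

x* = 28.51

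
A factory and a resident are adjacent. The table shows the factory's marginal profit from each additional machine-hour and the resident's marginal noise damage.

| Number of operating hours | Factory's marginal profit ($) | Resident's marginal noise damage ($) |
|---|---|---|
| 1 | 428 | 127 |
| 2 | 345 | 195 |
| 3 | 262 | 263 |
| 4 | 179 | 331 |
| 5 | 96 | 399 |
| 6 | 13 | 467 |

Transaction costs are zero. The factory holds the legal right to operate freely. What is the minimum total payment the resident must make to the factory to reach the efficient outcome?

Left alone the factory would choose level 6 (marginal profit stays positive).
Efficient level: k* = 2 (marginal profit ≥ marginal noise damage through 2).
The resident must at least cover the factory's forgone profit from cutting 6→2: 262 + 179 + 96 + 13 = 550.

$550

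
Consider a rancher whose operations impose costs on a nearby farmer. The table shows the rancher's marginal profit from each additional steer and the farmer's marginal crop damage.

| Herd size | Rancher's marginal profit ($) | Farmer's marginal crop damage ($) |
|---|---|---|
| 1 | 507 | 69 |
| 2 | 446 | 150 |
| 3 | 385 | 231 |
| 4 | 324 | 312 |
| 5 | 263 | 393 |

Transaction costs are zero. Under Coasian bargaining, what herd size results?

4

Bargaining reaches the level where marginal profit last exceeds marginal crop damage.
That holds through level 4 (324 ≥ 312) but not at 5 (263 < 393).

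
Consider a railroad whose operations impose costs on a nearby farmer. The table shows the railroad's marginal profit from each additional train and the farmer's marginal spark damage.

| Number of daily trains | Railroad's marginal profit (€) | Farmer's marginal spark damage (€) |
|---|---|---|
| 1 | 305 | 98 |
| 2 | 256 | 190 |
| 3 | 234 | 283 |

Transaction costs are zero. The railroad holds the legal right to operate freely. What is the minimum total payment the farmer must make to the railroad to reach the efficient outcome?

€234

Left alone the railroad would choose level 3 (marginal profit stays positive).
Efficient level: k* = 2 (marginal profit ≥ marginal spark damage through 2).
The farmer must at least cover the railroad's forgone profit from cutting 3→2: 234 = 234.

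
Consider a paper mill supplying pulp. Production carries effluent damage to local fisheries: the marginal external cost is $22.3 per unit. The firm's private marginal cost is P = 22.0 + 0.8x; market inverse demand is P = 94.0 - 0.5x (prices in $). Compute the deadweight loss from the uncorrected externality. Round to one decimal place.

Market equilibrium (private): 22.0 + 0.8x = 94.0 - 0.5x → x_m = 55.3846.
Social marginal cost = private MC + MEC = 44.3 + 0.8x.
Set SMC = demand: 44.3 + 0.8x = 94.0 - 0.5x → x* = 38.2308.
Between x* and x_m the wedge SMC − demand runs linearly from 0 to MEC(x_m), so the loss is a triangle.
DWL = ½ × 17.1538 × 22.3000 = 191.2649.

DWL = $191.3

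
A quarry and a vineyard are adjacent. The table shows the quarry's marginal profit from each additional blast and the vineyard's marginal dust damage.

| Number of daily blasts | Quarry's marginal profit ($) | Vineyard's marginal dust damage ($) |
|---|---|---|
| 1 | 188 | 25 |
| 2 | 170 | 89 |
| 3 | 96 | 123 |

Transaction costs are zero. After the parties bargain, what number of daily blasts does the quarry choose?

Bargaining reaches the level where marginal profit last exceeds marginal dust damage.
That holds through level 2 (170 ≥ 89) but not at 3 (96 < 123).

2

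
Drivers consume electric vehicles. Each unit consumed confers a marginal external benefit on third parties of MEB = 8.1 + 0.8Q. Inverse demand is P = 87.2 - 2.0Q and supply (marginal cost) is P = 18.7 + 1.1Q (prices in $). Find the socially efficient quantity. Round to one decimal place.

Social marginal benefit = demand + MEB = 95.3 - 1.2Q.
Set SMB = MC: 95.3 - 1.2Q = 18.7 + 1.1Q → Q* = 33.3043.

Q* = 33.3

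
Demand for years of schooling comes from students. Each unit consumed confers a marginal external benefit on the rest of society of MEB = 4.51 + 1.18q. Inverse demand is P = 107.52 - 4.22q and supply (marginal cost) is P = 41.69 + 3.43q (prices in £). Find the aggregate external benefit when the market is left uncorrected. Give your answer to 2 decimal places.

£82.50

Market equilibrium (private): 41.69 + 3.43q = 107.52 - 4.22q → q_m = 8.6052.
Total external benefit = ∫₀^{q_m} (4.51 + 1.18q) dq = 4.51×8.6052 + ½×1.18×8.6052² = 82.4986.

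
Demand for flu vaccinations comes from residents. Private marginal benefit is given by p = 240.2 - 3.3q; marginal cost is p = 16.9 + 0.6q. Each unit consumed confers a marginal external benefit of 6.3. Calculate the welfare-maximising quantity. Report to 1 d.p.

Social marginal benefit = demand + MEB = 246.5 - 3.3q.
Set SMB = MC: 246.5 - 3.3q = 16.9 + 0.6q → q* = 58.8718.

q* = 58.9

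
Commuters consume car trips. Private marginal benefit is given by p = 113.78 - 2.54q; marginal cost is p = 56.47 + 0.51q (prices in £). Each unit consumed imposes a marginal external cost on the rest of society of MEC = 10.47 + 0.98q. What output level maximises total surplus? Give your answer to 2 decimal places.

q* = 11.62

Social marginal benefit = demand − MEC = 103.31 - 3.52q.
Set SMB = MC: 103.31 - 3.52q = 56.47 + 0.51q → q* = 11.6228.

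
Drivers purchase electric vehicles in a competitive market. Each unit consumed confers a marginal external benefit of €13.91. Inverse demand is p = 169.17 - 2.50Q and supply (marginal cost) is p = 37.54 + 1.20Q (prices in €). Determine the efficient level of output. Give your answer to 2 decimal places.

Q* = 39.34

Social marginal benefit = demand + MEB = 183.08 - 2.50Q.
Set SMB = MC: 183.08 - 2.50Q = 37.54 + 1.20Q → Q* = 39.3351.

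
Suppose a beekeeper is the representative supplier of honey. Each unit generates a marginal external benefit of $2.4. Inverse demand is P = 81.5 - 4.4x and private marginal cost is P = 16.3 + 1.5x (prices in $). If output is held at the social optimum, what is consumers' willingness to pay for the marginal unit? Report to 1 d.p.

Social marginal cost = private MC − MEB = 13.9 + 1.5x.
Set SMC = demand: 13.9 + 1.5x = 81.5 - 4.4x → x* = 11.4576.
Consumer price on the demand curve at x*: 81.5 − 4.4×11.4576 = 31.0866.

P = $31.1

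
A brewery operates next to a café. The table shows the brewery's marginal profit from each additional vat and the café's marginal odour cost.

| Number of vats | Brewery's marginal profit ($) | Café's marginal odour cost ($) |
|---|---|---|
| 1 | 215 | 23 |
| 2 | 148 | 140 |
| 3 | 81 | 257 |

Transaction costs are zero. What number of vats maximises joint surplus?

2

Bargaining reaches the level where marginal profit last exceeds marginal odour cost.
That holds through level 2 (148 ≥ 140) but not at 3 (81 < 257).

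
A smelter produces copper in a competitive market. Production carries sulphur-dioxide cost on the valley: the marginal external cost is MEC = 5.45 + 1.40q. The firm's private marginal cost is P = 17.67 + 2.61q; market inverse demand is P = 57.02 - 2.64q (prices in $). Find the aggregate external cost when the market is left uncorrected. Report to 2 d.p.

$80.17

Market equilibrium (private): 17.67 + 2.61q = 57.02 - 2.64q → q_m = 7.4952.
Total external cost = ∫₀^{q_m} (5.45 + 1.40q) dq = 5.45×7.4952 + ½×1.40×7.4952² = 80.1735.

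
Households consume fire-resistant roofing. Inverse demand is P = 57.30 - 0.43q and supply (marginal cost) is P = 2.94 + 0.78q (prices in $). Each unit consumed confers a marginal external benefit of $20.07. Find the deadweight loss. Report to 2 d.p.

DWL = $166.45

Market equilibrium (private): 2.94 + 0.78q = 57.30 - 0.43q → q_m = 44.9256.
Social marginal benefit = demand + MEB = 77.37 - 0.43q.
Set SMB = MC: 77.37 - 0.43q = 2.94 + 0.78q → q* = 61.5124.
Between q* and q_m the wedge SMB − MC runs linearly from 0 to MEB(q_m), so the loss is a triangle.
DWL = ½ × 16.5868 × 20.0700 = 166.4485.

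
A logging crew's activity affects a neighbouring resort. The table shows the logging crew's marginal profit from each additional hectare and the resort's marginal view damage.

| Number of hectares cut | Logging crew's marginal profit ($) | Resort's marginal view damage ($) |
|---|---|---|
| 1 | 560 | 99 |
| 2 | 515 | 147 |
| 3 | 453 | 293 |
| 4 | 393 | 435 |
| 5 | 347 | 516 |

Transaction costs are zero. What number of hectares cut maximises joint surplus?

Bargaining reaches the level where marginal profit last exceeds marginal view damage.
That holds through level 3 (453 ≥ 293) but not at 4 (393 < 435).

3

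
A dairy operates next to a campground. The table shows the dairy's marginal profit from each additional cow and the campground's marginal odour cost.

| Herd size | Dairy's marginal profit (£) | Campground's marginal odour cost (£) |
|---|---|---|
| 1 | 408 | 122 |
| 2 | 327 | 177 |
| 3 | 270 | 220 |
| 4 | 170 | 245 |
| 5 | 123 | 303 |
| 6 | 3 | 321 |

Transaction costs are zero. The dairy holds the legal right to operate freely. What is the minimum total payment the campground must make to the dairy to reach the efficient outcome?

£296

Left alone the dairy would choose level 6 (marginal profit stays positive).
Efficient level: k* = 3 (marginal profit ≥ marginal odour cost through 3).
The campground must at least cover the dairy's forgone profit from cutting 6→3: 170 + 123 + 3 = 296.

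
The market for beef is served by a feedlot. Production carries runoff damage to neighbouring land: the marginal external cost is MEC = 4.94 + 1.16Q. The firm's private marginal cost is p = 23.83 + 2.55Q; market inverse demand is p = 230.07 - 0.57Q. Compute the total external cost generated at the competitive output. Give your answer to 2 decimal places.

Market equilibrium (private): 23.83 + 2.55Q = 230.07 - 0.57Q → Q_m = 66.1026.
Total external cost = ∫₀^{Q_m} (4.94 + 1.16Q) dQ = 4.94×66.1026 + ½×1.16×66.1026² = 2860.8880.

2860.89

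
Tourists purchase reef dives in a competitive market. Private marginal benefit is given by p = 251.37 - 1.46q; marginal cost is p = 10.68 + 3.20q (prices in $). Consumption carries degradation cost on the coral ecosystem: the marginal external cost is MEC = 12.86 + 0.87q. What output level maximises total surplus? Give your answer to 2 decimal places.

Social marginal benefit = demand − MEC = 238.51 - 2.33q.
Set SMB = MC: 238.51 - 2.33q = 10.68 + 3.20q → q* = 41.1989.

q* = 41.20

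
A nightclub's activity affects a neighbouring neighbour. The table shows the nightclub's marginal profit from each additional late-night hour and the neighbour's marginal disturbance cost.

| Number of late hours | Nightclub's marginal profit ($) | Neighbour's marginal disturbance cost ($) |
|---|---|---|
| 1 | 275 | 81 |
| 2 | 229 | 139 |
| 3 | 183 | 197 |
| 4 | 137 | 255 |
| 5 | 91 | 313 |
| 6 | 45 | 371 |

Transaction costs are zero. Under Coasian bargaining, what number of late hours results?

2

Bargaining reaches the level where marginal profit last exceeds marginal disturbance cost.
That holds through level 2 (229 ≥ 139) but not at 3 (183 < 197).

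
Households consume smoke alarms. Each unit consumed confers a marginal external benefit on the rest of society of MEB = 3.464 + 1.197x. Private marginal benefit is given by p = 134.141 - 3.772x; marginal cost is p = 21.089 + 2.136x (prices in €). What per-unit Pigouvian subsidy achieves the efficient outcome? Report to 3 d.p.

Social marginal benefit = demand + MEB = 137.605 - 2.575x.
Set SMB = MC: 137.605 - 2.575x = 21.089 + 2.136x → x* = 24.7328.
The Pigouvian subsidy equals MEB at x*: 3.464 + 1.197×24.7328 = 33.0692.

subsidy = €33.069 per unit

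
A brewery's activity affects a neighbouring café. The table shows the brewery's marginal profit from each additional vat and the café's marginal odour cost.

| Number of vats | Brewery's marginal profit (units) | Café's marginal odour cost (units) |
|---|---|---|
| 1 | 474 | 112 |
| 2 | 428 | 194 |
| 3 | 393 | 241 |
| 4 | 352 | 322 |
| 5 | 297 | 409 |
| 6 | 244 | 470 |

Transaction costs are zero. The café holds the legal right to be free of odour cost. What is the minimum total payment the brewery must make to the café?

869

Efficient level: marginal profit ≥ marginal odour cost through level 4, so k* = 4.
With the café holding the right, the brewery must at least compensate total damage at k*: 112 + 194 + 241 + 322 = 869.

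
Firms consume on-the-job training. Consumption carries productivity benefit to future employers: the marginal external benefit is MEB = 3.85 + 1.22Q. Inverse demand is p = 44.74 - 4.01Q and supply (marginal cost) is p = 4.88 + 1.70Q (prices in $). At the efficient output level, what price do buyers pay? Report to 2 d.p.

P = $5.70

Social marginal benefit = demand + MEB = 48.59 - 2.79Q.
Set SMB = MC: 48.59 - 2.79Q = 4.88 + 1.70Q → Q* = 9.7350.
Consumer price on the demand curve at Q*: 44.74 − 4.01×9.7350 = 5.7027.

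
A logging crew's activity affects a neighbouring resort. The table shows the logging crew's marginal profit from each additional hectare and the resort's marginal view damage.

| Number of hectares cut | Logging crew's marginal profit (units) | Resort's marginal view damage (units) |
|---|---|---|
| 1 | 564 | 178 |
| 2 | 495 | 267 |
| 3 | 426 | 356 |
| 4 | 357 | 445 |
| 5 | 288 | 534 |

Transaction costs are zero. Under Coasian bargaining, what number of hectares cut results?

3

Bargaining reaches the level where marginal profit last exceeds marginal view damage.
That holds through level 3 (426 ≥ 356) but not at 4 (357 < 445).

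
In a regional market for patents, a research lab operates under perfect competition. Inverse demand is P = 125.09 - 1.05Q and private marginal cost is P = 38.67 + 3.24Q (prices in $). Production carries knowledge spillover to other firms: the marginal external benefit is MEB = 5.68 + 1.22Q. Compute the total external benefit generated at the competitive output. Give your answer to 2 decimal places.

Market equilibrium (private): 38.67 + 3.24Q = 125.09 - 1.05Q → Q_m = 20.1445.
Total external benefit = ∫₀^{Q_m} (5.68 + 1.22Q) dQ = 5.68×20.1445 + ½×1.22×20.1445² = 361.9593.

$361.96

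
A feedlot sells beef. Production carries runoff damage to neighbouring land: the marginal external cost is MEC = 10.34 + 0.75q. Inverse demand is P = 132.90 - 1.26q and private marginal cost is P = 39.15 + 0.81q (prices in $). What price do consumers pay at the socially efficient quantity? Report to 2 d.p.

P = $95.63

Social marginal cost = private MC + MEC = 49.49 + 1.56q.
Set SMC = demand: 49.49 + 1.56q = 132.90 - 1.26q → q* = 29.5780.
Consumer price on the demand curve at q*: 132.90 − 1.26×29.5780 = 95.6317.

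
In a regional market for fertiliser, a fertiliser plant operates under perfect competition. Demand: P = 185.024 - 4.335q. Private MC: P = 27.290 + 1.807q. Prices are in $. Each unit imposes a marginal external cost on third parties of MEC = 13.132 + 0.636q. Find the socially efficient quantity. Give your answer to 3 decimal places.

q* = 21.334

Social marginal cost = private MC + MEC = 40.422 + 2.443q.
Set SMC = demand: 40.422 + 2.443q = 185.024 - 4.335q → q* = 21.3340.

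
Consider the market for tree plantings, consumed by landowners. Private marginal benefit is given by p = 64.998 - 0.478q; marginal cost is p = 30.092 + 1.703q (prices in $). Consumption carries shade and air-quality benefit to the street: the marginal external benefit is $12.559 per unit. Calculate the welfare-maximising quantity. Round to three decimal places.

q* = 21.763

Social marginal benefit = demand + MEB = 77.557 - 0.478q.
Set SMB = MC: 77.557 - 0.478q = 30.092 + 1.703q → q* = 21.7630.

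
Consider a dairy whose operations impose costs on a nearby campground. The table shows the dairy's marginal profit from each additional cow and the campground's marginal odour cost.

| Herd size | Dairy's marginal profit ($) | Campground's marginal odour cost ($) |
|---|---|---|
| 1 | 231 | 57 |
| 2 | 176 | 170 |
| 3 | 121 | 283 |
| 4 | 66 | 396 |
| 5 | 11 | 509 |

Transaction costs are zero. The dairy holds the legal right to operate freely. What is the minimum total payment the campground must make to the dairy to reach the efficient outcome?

Left alone the dairy would choose level 5 (marginal profit stays positive).
Efficient level: k* = 2 (marginal profit ≥ marginal odour cost through 2).
The campground must at least cover the dairy's forgone profit from cutting 5→2: 121 + 66 + 11 = 198.

$198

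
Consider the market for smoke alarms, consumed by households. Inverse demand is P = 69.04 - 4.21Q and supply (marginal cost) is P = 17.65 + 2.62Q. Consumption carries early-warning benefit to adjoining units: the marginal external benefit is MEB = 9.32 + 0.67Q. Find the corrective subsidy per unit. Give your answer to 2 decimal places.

Social marginal benefit = demand + MEB = 78.36 - 3.54Q.
Set SMB = MC: 78.36 - 3.54Q = 17.65 + 2.62Q → Q* = 9.8555.
The Pigouvian subsidy equals MEB at Q*: 9.32 + 0.67×9.8555 = 15.9232.

subsidy = 15.92 per unit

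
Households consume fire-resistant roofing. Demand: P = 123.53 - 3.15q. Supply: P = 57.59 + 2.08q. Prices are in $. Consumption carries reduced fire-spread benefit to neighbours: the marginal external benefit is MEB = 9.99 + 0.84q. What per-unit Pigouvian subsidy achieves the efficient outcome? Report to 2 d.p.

Social marginal benefit = demand + MEB = 133.52 - 2.31q.
Set SMB = MC: 133.52 - 2.31q = 57.59 + 2.08q → q* = 17.2961.
The Pigouvian subsidy equals MEB at q*: 9.99 + 0.84×17.2961 = 24.5187.

subsidy = $24.52 per unit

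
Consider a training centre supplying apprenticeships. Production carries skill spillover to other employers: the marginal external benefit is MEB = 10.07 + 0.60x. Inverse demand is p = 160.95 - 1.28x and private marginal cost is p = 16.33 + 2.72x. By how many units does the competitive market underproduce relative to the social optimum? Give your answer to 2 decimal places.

9.34 units

Market equilibrium (private): 16.33 + 2.72x = 160.95 - 1.28x → x_m = 36.1550.
Social marginal cost = private MC − MEB = 6.26 + 2.12x.
Set SMC = demand: 6.26 + 2.12x = 160.95 - 1.28x → x* = 45.4971.
Gap = |36.1550 − 45.4971| = 9.3421.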